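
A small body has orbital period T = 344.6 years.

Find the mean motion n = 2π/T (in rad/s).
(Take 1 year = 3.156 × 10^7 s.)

Convert to SI: T = 344.6 years = 1.08756e+10 s.
n = 2π / T.
n = 2π / 1.08756e+10 s ≈ 5.777e-10 rad/s.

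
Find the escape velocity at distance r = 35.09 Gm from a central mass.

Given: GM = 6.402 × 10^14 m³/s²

Convert to SI: r = 35.09 Gm = 3.509e+10 m.
Escape velocity comes from setting total energy to zero: ½v² − GM/r = 0 ⇒ v_esc = √(2GM / r).
v_esc = √(2 · 6.402e+14 / 3.509e+10) m/s ≈ 191 m/s = 191 m/s.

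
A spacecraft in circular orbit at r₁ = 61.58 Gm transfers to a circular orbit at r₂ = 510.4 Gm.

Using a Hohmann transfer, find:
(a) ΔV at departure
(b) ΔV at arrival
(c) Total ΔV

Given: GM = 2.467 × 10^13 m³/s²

Convert to SI: r₁ = 61.58 Gm = 6.158e+10 m; r₂ = 510.4 Gm = 5.104e+11 m.
Transfer semi-major axis: a_t = (r₁ + r₂)/2 = (6.158e+10 + 5.104e+11)/2 = 2.8599e+11 m.
Circular speeds: v₁ = √(GM/r₁) = 20.0154 m/s, v₂ = √(GM/r₂) = 6.95231 m/s.
Transfer speeds (vis-viva v² = GM(2/r − 1/a_t)): v₁ᵗ = 26.739 m/s, v₂ᵗ = 3.22607 m/s.
(a) ΔV₁ = |v₁ᵗ − v₁| ≈ 6.724 m/s = 6.724 m/s.
(b) ΔV₂ = |v₂ − v₂ᵗ| ≈ 3.726 m/s = 3.726 m/s.
(c) ΔV_total = ΔV₁ + ΔV₂ ≈ 10.45 m/s = 10.45 m/s.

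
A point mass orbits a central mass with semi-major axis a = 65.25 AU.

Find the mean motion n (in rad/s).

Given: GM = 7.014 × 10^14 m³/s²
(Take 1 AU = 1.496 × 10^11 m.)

Convert to SI: a = 65.25 AU = 9.7614e+12 m.
n = √(GM / a³).
n = √(7.014e+14 / (9.7614e+12)³) rad/s ≈ 8.684e-13 rad/s.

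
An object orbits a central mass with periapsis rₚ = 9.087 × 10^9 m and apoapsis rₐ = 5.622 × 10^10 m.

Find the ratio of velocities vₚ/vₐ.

Conservation of angular momentum gives rₚvₚ = rₐvₐ, so vₚ/vₐ = rₐ/rₚ.
vₚ/vₐ = 5.622e+10 / 9.087e+09 ≈ 6.187.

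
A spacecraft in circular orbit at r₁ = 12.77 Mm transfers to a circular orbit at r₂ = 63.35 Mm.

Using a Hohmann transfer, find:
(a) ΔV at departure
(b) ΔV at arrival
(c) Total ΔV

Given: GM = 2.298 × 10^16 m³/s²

Convert to SI: r₁ = 12.77 Mm = 1.277e+07 m; r₂ = 63.35 Mm = 6.335e+07 m.
Transfer semi-major axis: a_t = (r₁ + r₂)/2 = (1.277e+07 + 6.335e+07)/2 = 3.806e+07 m.
Circular speeds: v₁ = √(GM/r₁) = 42420.9 m/s, v₂ = √(GM/r₂) = 19045.9 m/s.
Transfer speeds (vis-viva v² = GM(2/r − 1/a_t)): v₁ᵗ = 54729.1 m/s, v₂ᵗ = 11032.2 m/s.
(a) ΔV₁ = |v₁ᵗ − v₁| ≈ 1.231e+04 m/s = 12.31 km/s.
(b) ΔV₂ = |v₂ − v₂ᵗ| ≈ 8014 m/s = 8.014 km/s.
(c) ΔV_total = ΔV₁ + ΔV₂ ≈ 2.032e+04 m/s = 20.32 km/s.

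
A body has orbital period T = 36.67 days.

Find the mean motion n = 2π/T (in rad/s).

Convert to SI: T = 36.67 days = 3.16829e+06 s.
n = 2π / T.
n = 2π / 3.16829e+06 s ≈ 1.983e-06 rad/s.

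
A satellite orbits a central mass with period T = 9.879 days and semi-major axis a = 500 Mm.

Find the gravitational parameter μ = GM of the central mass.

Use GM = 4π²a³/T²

Convert to SI: T = 9.879 days = 853546 s; a = 500 Mm = 5e+08 m.
GM = 4π² · a³ / T².
GM = 4π² · (5e+08)³ / (853546)² m³/s² ≈ 6.774e+15 m³/s² = 6.774 × 10^15 m³/s².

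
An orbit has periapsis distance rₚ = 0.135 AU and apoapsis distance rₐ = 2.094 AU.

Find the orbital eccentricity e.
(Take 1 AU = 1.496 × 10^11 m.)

Convert to SI: rₚ = 0.135 AU = 2.0196e+10 m; rₐ = 2.094 AU = 3.13262e+11 m.
e = (rₐ − rₚ) / (rₐ + rₚ).
e = (3.13262e+11 − 2.0196e+10) / (3.13262e+11 + 2.0196e+10) = 2.93066e+11 / 3.33458e+11 ≈ 0.8789.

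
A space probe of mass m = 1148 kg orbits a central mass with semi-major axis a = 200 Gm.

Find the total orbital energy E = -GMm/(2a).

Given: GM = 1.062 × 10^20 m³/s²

Convert to SI: a = 200 Gm = 2e+11 m.
E = −GMm / (2a).
E = −1.062e+20 · 1148 / (2 · 2e+11) J ≈ -3.048e+11 J = -304.8 GJ.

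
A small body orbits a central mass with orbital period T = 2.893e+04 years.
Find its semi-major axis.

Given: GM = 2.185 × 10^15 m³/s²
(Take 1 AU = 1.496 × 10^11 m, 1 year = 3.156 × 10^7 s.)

Convert to SI: T = 2.893e+04 years = 9.13031e+11 s.
Invert Kepler's third law: a = (GM · T² / (4π²))^(1/3).
Substituting T = 9.13031e+11 s and GM = 2.185e+15 m³/s²:
a = (2.185e+15 · (9.13031e+11)² / (4π²))^(1/3) m
a ≈ 3.587e+12 m = 23.97 AU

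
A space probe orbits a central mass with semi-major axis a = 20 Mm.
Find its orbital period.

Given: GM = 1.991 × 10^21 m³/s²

Convert to SI: a = 20 Mm = 2e+07 m.
Kepler's third law: T = 2π √(a³ / GM).
Substituting a = 2e+07 m and GM = 1.991e+21 m³/s²:
T = 2π √((2e+07)³ / 1.991e+21) s
T ≈ 12.59 s = 12.59 seconds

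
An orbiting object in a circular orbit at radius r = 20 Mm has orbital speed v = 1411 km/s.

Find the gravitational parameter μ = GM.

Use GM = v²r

Convert to SI: r = 20 Mm = 2e+07 m; v = 1411 km/s = 1.411e+06 m/s.
For a circular orbit v² = GM/r, so GM = v² · r.
GM = (1.411e+06)² · 2e+07 m³/s² ≈ 3.982e+19 m³/s² = 3.982 × 10^19 m³/s².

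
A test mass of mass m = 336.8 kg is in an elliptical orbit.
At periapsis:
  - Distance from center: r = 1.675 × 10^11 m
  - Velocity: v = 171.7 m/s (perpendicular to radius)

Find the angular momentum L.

Since v is perpendicular to r, L = m · v · r.
L = 336.8 · 171.7 · 1.675e+11 kg·m²/s ≈ 9.686e+15 kg·m²/s.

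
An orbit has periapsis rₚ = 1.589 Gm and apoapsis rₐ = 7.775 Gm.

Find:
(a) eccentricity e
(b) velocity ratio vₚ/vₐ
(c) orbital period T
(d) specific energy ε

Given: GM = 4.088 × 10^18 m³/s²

Convert to SI: rₚ = 1.589 Gm = 1.589e+09 m; rₐ = 7.775 Gm = 7.775e+09 m.
(a) e = (rₐ − rₚ)/(rₐ + rₚ) = (7.775e+09 − 1.589e+09)/(7.775e+09 + 1.589e+09) ≈ 0.6606
(b) Conservation of angular momentum (rₚvₚ = rₐvₐ) gives vₚ/vₐ = rₐ/rₚ = 7.775e+09/1.589e+09 ≈ 4.893
(c) With a = (rₚ + rₐ)/2 = 4.682e+09 m, T = 2π √(a³/GM) = 2π √((4.682e+09)³/4.088e+18) s ≈ 9.956e+05 s
(d) With a = (rₚ + rₐ)/2 = 4.682e+09 m, ε = −GM/(2a) = −4.088e+18/(2 · 4.682e+09) J/kg ≈ -4.366e+08 J/kg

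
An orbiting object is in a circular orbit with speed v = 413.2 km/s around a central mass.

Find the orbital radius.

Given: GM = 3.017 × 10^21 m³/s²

Convert to SI: v = 413.2 km/s = 413200 m/s.
For a circular orbit, v² = GM / r, so r = GM / v².
r = 3.017e+21 / (413200)² m ≈ 1.767e+10 m = 1.767 × 10^10 m.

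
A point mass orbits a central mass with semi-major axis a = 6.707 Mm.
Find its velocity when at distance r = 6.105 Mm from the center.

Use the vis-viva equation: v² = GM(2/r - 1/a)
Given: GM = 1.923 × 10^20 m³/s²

Convert to SI: a = 6.707 Mm = 6.707e+06 m; r = 6.105 Mm = 6.105e+06 m.
Vis-viva: v = √(GM · (2/r − 1/a)).
2/r − 1/a = 2/6.105e+06 − 1/6.707e+06 = 1.78502e-07 m⁻¹.
v = √(1.923e+20 · 1.78502e-07) m/s ≈ 5.859e+06 m/s = 5859 km/s.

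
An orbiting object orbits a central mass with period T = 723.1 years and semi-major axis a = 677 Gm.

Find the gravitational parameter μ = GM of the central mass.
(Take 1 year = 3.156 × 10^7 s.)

Convert to SI: T = 723.1 years = 2.2821e+10 s; a = 677 Gm = 6.77e+11 m.
GM = 4π² · a³ / T².
GM = 4π² · (6.77e+11)³ / (2.2821e+10)² m³/s² ≈ 2.352e+16 m³/s² = 2.352 × 10^16 m³/s².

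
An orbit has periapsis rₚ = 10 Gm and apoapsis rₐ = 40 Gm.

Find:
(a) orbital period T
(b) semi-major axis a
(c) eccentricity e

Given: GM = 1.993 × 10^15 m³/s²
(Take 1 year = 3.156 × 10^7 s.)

Convert to SI: rₚ = 10 Gm = 1e+10 m; rₐ = 40 Gm = 4e+10 m.
(a) With a = (rₚ + rₐ)/2 = 2.5e+10 m, T = 2π √(a³/GM) = 2π √((2.5e+10)³/1.993e+15) s ≈ 5.563e+08 s
(b) a = (rₚ + rₐ)/2 = (1e+10 + 4e+10)/2 ≈ 2.5e+10 m
(c) e = (rₐ − rₚ)/(rₐ + rₚ) = (4e+10 − 1e+10)/(4e+10 + 1e+10) ≈ 0.6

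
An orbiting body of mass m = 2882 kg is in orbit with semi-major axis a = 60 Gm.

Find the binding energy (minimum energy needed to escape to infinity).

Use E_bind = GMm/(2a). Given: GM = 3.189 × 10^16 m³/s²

Convert to SI: a = 60 Gm = 6e+10 m.
Total orbital energy is E = −GMm/(2a); binding energy is E_bind = −E = GMm/(2a).
E_bind = 3.189e+16 · 2882 / (2 · 6e+10) J ≈ 7.659e+08 J = 765.9 MJ.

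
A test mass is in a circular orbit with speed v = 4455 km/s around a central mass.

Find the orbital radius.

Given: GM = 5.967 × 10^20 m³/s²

Convert to SI: v = 4455 km/s = 4.455e+06 m/s.
For a circular orbit, v² = GM / r, so r = GM / v².
r = 5.967e+20 / (4.455e+06)² m ≈ 3.006e+07 m = 30.06 Mm.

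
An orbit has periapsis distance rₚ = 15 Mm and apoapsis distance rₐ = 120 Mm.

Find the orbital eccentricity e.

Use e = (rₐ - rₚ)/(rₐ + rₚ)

Convert to SI: rₚ = 15 Mm = 1.5e+07 m; rₐ = 120 Mm = 1.2e+08 m.
e = (rₐ − rₚ) / (rₐ + rₚ).
e = (1.2e+08 − 1.5e+07) / (1.2e+08 + 1.5e+07) = 1.05e+08 / 1.35e+08 ≈ 0.7778.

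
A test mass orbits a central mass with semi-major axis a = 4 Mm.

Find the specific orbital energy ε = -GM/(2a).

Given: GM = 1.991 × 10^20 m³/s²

Convert to SI: a = 4 Mm = 4e+06 m.
ε = −GM / (2a).
ε = −1.991e+20 / (2 · 4e+06) J/kg ≈ -2.489e+13 J/kg = -2.489e+04 GJ/kg.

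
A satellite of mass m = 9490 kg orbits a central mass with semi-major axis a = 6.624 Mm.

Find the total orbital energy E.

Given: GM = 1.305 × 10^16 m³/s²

Convert to SI: a = 6.624 Mm = 6.624e+06 m.
E = −GMm / (2a).
E = −1.305e+16 · 9490 / (2 · 6.624e+06) J ≈ -9.348e+12 J = -9.348 TJ.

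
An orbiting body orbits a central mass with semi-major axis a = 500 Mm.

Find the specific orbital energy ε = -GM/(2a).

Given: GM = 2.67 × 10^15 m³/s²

Convert to SI: a = 500 Mm = 5e+08 m.
ε = −GM / (2a).
ε = −2.67e+15 / (2 · 5e+08) J/kg ≈ -2.67e+06 J/kg = -2.67 MJ/kg.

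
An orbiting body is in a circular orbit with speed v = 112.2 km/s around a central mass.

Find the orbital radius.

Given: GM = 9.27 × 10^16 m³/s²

Convert to SI: v = 112.2 km/s = 112200 m/s.
For a circular orbit, v² = GM / r, so r = GM / v².
r = 9.27e+16 / (112200)² m ≈ 7.364e+06 m = 7.364 Mm.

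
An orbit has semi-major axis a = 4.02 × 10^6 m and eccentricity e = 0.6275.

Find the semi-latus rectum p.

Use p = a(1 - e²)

p = a (1 − e²).
p = 4.02e+06 · (1 − (0.6275)²) = 4.02e+06 · 0.606244 ≈ 2.437e+06 m = 2.437 × 10^6 m.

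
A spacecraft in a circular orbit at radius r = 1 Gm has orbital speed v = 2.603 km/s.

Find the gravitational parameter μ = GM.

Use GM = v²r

Convert to SI: r = 1 Gm = 1e+09 m; v = 2.603 km/s = 2603 m/s.
For a circular orbit v² = GM/r, so GM = v² · r.
GM = (2603)² · 1e+09 m³/s² ≈ 6.776e+15 m³/s² = 6.776 × 10^15 m³/s².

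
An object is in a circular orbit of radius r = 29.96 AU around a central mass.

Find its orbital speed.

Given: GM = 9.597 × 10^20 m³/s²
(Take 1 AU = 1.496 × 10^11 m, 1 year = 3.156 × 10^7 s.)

Convert to SI: r = 29.96 AU = 4.48202e+12 m.
For a circular orbit, gravity supplies the centripetal force, so v = √(GM / r).
v = √(9.597e+20 / 4.48202e+12) m/s ≈ 1.463e+04 m/s = 3.087 AU/year.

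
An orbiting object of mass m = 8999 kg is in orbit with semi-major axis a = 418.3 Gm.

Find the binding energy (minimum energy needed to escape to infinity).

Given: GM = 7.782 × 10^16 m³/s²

Convert to SI: a = 418.3 Gm = 4.183e+11 m.
Total orbital energy is E = −GMm/(2a); binding energy is E_bind = −E = GMm/(2a).
E_bind = 7.782e+16 · 8999 / (2 · 4.183e+11) J ≈ 8.371e+08 J = 837.1 MJ.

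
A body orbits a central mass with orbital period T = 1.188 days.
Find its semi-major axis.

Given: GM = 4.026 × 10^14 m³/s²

Convert to SI: T = 1.188 days = 102643 s.
Invert Kepler's third law: a = (GM · T² / (4π²))^(1/3).
Substituting T = 102643 s and GM = 4.026e+14 m³/s²:
a = (4.026e+14 · (102643)² / (4π²))^(1/3) m
a ≈ 4.754e+07 m = 4.754 × 10^7 m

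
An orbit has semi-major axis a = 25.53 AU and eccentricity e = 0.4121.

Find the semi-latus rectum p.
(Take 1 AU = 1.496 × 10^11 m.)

Convert to SI: a = 25.53 AU = 3.81929e+12 m.
p = a (1 − e²).
p = 3.81929e+12 · (1 − (0.4121)²) = 3.81929e+12 · 0.830174 ≈ 3.171e+12 m = 21.19 AU.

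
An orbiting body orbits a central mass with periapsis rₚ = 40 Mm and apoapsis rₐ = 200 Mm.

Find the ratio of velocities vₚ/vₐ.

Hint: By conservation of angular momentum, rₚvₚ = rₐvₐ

Convert to SI: rₚ = 40 Mm = 4e+07 m; rₐ = 200 Mm = 2e+08 m.
Conservation of angular momentum gives rₚvₚ = rₐvₐ, so vₚ/vₐ = rₐ/rₚ.
vₚ/vₐ = 2e+08 / 4e+07 ≈ 5.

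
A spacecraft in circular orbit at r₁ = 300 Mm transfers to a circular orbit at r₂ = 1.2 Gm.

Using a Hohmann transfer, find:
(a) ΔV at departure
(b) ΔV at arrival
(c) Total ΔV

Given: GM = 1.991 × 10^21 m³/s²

Convert to SI: r₁ = 300 Mm = 3e+08 m; r₂ = 1.2 Gm = 1.2e+09 m.
Transfer semi-major axis: a_t = (r₁ + r₂)/2 = (3e+08 + 1.2e+09)/2 = 7.5e+08 m.
Circular speeds: v₁ = √(GM/r₁) = 2.57617e+06 m/s, v₂ = √(GM/r₂) = 1.28809e+06 m/s.
Transfer speeds (vis-viva v² = GM(2/r − 1/a_t)): v₁ᵗ = 3.25863e+06 m/s, v₂ᵗ = 814657 m/s.
(a) ΔV₁ = |v₁ᵗ − v₁| ≈ 6.825e+05 m/s = 682.5 km/s.
(b) ΔV₂ = |v₂ − v₂ᵗ| ≈ 4.734e+05 m/s = 473.4 km/s.
(c) ΔV_total = ΔV₁ + ΔV₂ ≈ 1.156e+06 m/s = 1156 km/s.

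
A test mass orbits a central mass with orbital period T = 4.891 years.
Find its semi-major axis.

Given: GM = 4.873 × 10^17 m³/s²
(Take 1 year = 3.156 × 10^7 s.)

Convert to SI: T = 4.891 years = 1.5436e+08 s.
Invert Kepler's third law: a = (GM · T² / (4π²))^(1/3).
Substituting T = 1.5436e+08 s and GM = 4.873e+17 m³/s²:
a = (4.873e+17 · (1.5436e+08)² / (4π²))^(1/3) m
a ≈ 6.65e+10 m = 66.5 Gm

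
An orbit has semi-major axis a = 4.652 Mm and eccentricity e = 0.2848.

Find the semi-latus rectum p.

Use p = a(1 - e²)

Convert to SI: a = 4.652 Mm = 4.652e+06 m.
p = a (1 − e²).
p = 4.652e+06 · (1 − (0.2848)²) = 4.652e+06 · 0.918889 ≈ 4.275e+06 m = 4.275 Mm.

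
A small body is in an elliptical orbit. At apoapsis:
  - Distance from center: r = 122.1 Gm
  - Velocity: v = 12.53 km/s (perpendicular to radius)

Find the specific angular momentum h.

Convert to SI: r = 122.1 Gm = 1.221e+11 m; v = 12.53 km/s = 12530 m/s.
With v perpendicular to r, h = r · v.
h = 1.221e+11 · 12530 m²/s ≈ 1.53e+15 m²/s.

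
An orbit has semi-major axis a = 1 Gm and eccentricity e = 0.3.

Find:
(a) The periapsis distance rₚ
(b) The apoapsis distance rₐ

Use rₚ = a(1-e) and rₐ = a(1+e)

Convert to SI: a = 1 Gm = 1e+09 m.
(a) rₚ = a(1 − e) = 1e+09 · (1 − 0.3) = 1e+09 · 0.7 ≈ 7e+08 m = 700 Mm.
(b) rₐ = a(1 + e) = 1e+09 · (1 + 0.3) = 1e+09 · 1.3 ≈ 1.3e+09 m = 1.3 Gm.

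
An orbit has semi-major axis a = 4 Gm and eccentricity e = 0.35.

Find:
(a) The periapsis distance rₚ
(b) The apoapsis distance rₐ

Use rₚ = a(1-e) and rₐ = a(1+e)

Convert to SI: a = 4 Gm = 4e+09 m.
(a) rₚ = a(1 − e) = 4e+09 · (1 − 0.35) = 4e+09 · 0.65 ≈ 2.6e+09 m = 2.6 Gm.
(b) rₐ = a(1 + e) = 4e+09 · (1 + 0.35) = 4e+09 · 1.35 ≈ 5.4e+09 m = 5.4 Gm.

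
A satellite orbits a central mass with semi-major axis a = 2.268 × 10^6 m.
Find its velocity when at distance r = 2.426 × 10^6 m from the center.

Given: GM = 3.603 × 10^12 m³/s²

Vis-viva: v = √(GM · (2/r − 1/a)).
2/r − 1/a = 2/2.426e+06 − 1/2.268e+06 = 3.83485e-07 m⁻¹.
v = √(3.603e+12 · 3.83485e-07) m/s ≈ 1175 m/s = 1.175 km/s.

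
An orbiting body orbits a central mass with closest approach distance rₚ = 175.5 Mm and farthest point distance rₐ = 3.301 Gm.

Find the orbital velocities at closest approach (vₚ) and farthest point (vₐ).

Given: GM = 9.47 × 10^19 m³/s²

Convert to SI: rₚ = 175.5 Mm = 1.755e+08 m; rₐ = 3.301 Gm = 3.301e+09 m.
Use the vis-viva equation v² = GM(2/r − 1/a) with a = (rₚ + rₐ)/2 = (1.755e+08 + 3.301e+09)/2 = 1.73825e+09 m.
vₚ = √(GM · (2/rₚ − 1/a)) = √(9.47e+19 · (2/1.755e+08 − 1/1.73825e+09)) m/s ≈ 1.012e+06 m/s = 1012 km/s.
vₐ = √(GM · (2/rₐ − 1/a)) = √(9.47e+19 · (2/3.301e+09 − 1/1.73825e+09)) m/s ≈ 5.382e+04 m/s = 53.82 km/s.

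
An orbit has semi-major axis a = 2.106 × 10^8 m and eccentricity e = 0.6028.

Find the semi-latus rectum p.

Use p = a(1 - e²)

p = a (1 − e²).
p = 2.106e+08 · (1 − (0.6028)²) = 2.106e+08 · 0.636632 ≈ 1.341e+08 m = 1.341 × 10^8 m.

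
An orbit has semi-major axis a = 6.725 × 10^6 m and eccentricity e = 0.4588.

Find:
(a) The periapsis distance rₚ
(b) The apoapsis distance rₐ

(a) rₚ = a(1 − e) = 6.725e+06 · (1 − 0.4588) = 6.725e+06 · 0.5412 ≈ 3.64e+06 m = 3.64 × 10^6 m.
(b) rₐ = a(1 + e) = 6.725e+06 · (1 + 0.4588) = 6.725e+06 · 1.4588 ≈ 9.81e+06 m = 9.81 × 10^6 m.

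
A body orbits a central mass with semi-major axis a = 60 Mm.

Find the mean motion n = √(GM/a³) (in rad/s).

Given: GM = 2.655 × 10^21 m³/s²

Convert to SI: a = 60 Mm = 6e+07 m.
n = √(GM / a³).
n = √(2.655e+21 / (6e+07)³) rad/s ≈ 0.1109 rad/s.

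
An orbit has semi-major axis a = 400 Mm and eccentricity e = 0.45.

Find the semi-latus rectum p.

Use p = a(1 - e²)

Convert to SI: a = 400 Mm = 4e+08 m.
p = a (1 − e²).
p = 4e+08 · (1 − (0.45)²) = 4e+08 · 0.7975 ≈ 3.19e+08 m = 319 Mm.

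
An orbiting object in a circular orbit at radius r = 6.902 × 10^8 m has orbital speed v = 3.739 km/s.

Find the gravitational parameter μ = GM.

Convert to SI: v = 3.739 km/s = 3739 m/s.
For a circular orbit v² = GM/r, so GM = v² · r.
GM = (3739)² · 6.902e+08 m³/s² ≈ 9.649e+15 m³/s² = 9.649 × 10^15 m³/s².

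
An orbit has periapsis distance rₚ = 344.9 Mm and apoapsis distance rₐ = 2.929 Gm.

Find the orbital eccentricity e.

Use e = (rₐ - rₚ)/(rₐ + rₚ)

Convert to SI: rₚ = 344.9 Mm = 3.449e+08 m; rₐ = 2.929 Gm = 2.929e+09 m.
e = (rₐ − rₚ) / (rₐ + rₚ).
e = (2.929e+09 − 3.449e+08) / (2.929e+09 + 3.449e+08) = 2.5841e+09 / 3.2739e+09 ≈ 0.7893.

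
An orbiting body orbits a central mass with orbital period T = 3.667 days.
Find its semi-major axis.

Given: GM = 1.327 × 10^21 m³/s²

Convert to SI: T = 3.667 days = 316829 s.
Invert Kepler's third law: a = (GM · T² / (4π²))^(1/3).
Substituting T = 316829 s and GM = 1.327e+21 m³/s²:
a = (1.327e+21 · (316829)² / (4π²))^(1/3) m
a ≈ 1.5e+10 m = 15 Gm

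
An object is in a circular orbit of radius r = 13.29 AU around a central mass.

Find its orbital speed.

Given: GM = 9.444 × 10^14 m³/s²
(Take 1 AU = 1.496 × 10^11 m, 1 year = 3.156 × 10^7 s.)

Convert to SI: r = 13.29 AU = 1.98818e+12 m.
For a circular orbit, gravity supplies the centripetal force, so v = √(GM / r).
v = √(9.444e+14 / 1.98818e+12) m/s ≈ 21.79 m/s = 0.004598 AU/year.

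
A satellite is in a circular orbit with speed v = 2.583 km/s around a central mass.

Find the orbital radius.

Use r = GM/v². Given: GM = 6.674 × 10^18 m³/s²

Convert to SI: v = 2.583 km/s = 2583 m/s.
For a circular orbit, v² = GM / r, so r = GM / v².
r = 6.674e+18 / (2583)² m ≈ 1e+12 m = 1 Tm.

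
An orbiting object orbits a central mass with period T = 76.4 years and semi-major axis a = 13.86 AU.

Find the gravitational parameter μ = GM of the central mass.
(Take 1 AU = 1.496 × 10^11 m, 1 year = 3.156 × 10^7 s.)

Convert to SI: T = 76.4 years = 2.41118e+09 s; a = 13.86 AU = 2.07346e+12 m.
GM = 4π² · a³ / T².
GM = 4π² · (2.07346e+12)³ / (2.41118e+09)² m³/s² ≈ 6.053e+19 m³/s² = 6.053 × 10^19 m³/s².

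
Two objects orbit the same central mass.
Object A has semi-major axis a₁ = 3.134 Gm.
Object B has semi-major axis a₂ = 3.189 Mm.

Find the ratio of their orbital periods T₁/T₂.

Convert to SI: a₁ = 3.134 Gm = 3.134e+09 m; a₂ = 3.189 Mm = 3.189e+06 m.
From Kepler's third law, (T₁/T₂)² = (a₁/a₂)³, so T₁/T₂ = (a₁/a₂)^(3/2).
a₁/a₂ = 3.134e+09 / 3.189e+06 = 982.753.
T₁/T₂ = (982.753)^(3/2) ≈ 3.081e+04.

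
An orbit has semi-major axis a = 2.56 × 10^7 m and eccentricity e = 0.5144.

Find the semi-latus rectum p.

p = a (1 − e²).
p = 2.56e+07 · (1 − (0.5144)²) = 2.56e+07 · 0.735393 ≈ 1.883e+07 m = 1.883 × 10^7 m.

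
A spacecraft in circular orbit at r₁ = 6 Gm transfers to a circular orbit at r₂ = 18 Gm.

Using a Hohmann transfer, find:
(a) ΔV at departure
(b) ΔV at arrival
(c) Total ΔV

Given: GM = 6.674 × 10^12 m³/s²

Convert to SI: r₁ = 6 Gm = 6e+09 m; r₂ = 18 Gm = 1.8e+10 m.
Transfer semi-major axis: a_t = (r₁ + r₂)/2 = (6e+09 + 1.8e+10)/2 = 1.2e+10 m.
Circular speeds: v₁ = √(GM/r₁) = 33.3517 m/s, v₂ = √(GM/r₂) = 19.2556 m/s.
Transfer speeds (vis-viva v² = GM(2/r − 1/a_t)): v₁ᵗ = 40.8473 m/s, v₂ᵗ = 13.6158 m/s.
(a) ΔV₁ = |v₁ᵗ − v₁| ≈ 7.496 m/s = 7.496 m/s.
(b) ΔV₂ = |v₂ − v₂ᵗ| ≈ 5.64 m/s = 5.64 m/s.
(c) ΔV_total = ΔV₁ + ΔV₂ ≈ 13.14 m/s = 13.14 m/s.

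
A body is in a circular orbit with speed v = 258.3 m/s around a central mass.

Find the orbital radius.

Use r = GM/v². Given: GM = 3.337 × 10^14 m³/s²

For a circular orbit, v² = GM / r, so r = GM / v².
r = 3.337e+14 / (258.3)² m ≈ 5.002e+09 m = 5.002 Gm.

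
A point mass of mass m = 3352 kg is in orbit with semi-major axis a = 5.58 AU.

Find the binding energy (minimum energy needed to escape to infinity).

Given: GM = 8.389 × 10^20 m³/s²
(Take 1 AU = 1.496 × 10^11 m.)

Convert to SI: a = 5.58 AU = 8.34768e+11 m.
Total orbital energy is E = −GMm/(2a); binding energy is E_bind = −E = GMm/(2a).
E_bind = 8.389e+20 · 3352 / (2 · 8.34768e+11) J ≈ 1.684e+12 J = 1.684 TJ.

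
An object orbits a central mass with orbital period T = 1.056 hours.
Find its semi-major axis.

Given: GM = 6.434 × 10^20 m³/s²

Convert to SI: T = 1.056 hours = 3801.6 s.
Invert Kepler's third law: a = (GM · T² / (4π²))^(1/3).
Substituting T = 3801.6 s and GM = 6.434e+20 m³/s²:
a = (6.434e+20 · (3801.6)² / (4π²))^(1/3) m
a ≈ 6.176e+08 m = 617.6 Mm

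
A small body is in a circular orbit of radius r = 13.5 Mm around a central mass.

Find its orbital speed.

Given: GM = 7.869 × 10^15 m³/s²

Convert to SI: r = 13.5 Mm = 1.35e+07 m.
For a circular orbit, gravity supplies the centripetal force, so v = √(GM / r).
v = √(7.869e+15 / 1.35e+07) m/s ≈ 2.414e+04 m/s = 24.14 km/s.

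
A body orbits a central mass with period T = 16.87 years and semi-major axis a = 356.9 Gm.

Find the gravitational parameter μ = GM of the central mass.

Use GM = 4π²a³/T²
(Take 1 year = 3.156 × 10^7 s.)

Convert to SI: T = 16.87 years = 5.32417e+08 s; a = 356.9 Gm = 3.569e+11 m.
GM = 4π² · a³ / T².
GM = 4π² · (3.569e+11)³ / (5.32417e+08)² m³/s² ≈ 6.331e+18 m³/s² = 6.331 × 10^18 m³/s².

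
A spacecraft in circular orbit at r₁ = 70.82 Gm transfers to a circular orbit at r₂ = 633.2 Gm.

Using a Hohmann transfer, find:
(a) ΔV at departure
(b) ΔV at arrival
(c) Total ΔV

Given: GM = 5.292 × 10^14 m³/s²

Convert to SI: r₁ = 70.82 Gm = 7.082e+10 m; r₂ = 633.2 Gm = 6.332e+11 m.
Transfer semi-major axis: a_t = (r₁ + r₂)/2 = (7.082e+10 + 6.332e+11)/2 = 3.5201e+11 m.
Circular speeds: v₁ = √(GM/r₁) = 86.4434 m/s, v₂ = √(GM/r₂) = 28.9094 m/s.
Transfer speeds (vis-viva v² = GM(2/r − 1/a_t)): v₁ᵗ = 115.938 m/s, v₂ᵗ = 12.967 m/s.
(a) ΔV₁ = |v₁ᵗ − v₁| ≈ 29.49 m/s = 29.49 m/s.
(b) ΔV₂ = |v₂ − v₂ᵗ| ≈ 15.94 m/s = 15.94 m/s.
(c) ΔV_total = ΔV₁ + ΔV₂ ≈ 45.44 m/s = 45.44 m/s.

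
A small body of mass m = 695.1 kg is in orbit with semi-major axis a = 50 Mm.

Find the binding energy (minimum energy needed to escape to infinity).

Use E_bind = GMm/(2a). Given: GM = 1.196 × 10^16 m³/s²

Convert to SI: a = 50 Mm = 5e+07 m.
Total orbital energy is E = −GMm/(2a); binding energy is E_bind = −E = GMm/(2a).
E_bind = 1.196e+16 · 695.1 / (2 · 5e+07) J ≈ 8.313e+10 J = 83.13 GJ.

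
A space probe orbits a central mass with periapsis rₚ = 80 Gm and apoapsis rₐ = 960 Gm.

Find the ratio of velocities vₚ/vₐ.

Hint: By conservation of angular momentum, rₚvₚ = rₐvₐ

Convert to SI: rₚ = 80 Gm = 8e+10 m; rₐ = 960 Gm = 9.6e+11 m.
Conservation of angular momentum gives rₚvₚ = rₐvₐ, so vₚ/vₐ = rₐ/rₚ.
vₚ/vₐ = 9.6e+11 / 8e+10 ≈ 12.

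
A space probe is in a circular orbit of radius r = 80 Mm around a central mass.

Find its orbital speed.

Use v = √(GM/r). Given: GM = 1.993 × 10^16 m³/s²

Convert to SI: r = 80 Mm = 8e+07 m.
For a circular orbit, gravity supplies the centripetal force, so v = √(GM / r).
v = √(1.993e+16 / 8e+07) m/s ≈ 1.578e+04 m/s = 15.78 km/s.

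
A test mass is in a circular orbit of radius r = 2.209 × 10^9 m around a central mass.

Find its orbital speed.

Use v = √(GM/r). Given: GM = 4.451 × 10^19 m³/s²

For a circular orbit, gravity supplies the centripetal force, so v = √(GM / r).
v = √(4.451e+19 / 2.209e+09) m/s ≈ 1.419e+05 m/s = 141.9 km/s.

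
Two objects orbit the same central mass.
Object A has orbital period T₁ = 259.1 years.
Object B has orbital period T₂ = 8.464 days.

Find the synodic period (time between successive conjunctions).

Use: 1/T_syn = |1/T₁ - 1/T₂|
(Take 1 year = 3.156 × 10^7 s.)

Convert to SI: T₁ = 259.1 years = 8.1772e+09 s; T₂ = 8.464 days = 731290 s.
T_syn = |T₁ · T₂ / (T₁ − T₂)|.
T_syn = |8.1772e+09 · 731290 / (8.1772e+09 − 731290)| s ≈ 7.314e+05 s = 8.465 days.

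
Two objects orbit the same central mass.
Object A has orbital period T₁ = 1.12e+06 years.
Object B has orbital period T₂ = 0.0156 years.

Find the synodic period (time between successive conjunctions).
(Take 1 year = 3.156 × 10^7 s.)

Convert to SI: T₁ = 1.12e+06 years = 3.53472e+13 s; T₂ = 0.0156 years = 492336 s.
T_syn = |T₁ · T₂ / (T₁ − T₂)|.
T_syn = |3.53472e+13 · 492336 / (3.53472e+13 − 492336)| s ≈ 4.923e+05 s = 0.0156 years.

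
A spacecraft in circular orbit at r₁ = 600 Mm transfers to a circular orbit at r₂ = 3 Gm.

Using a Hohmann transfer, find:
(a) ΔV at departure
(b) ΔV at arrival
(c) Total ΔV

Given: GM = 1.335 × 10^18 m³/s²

Convert to SI: r₁ = 600 Mm = 6e+08 m; r₂ = 3 Gm = 3e+09 m.
Transfer semi-major axis: a_t = (r₁ + r₂)/2 = (6e+08 + 3e+09)/2 = 1.8e+09 m.
Circular speeds: v₁ = √(GM/r₁) = 47169.9 m/s, v₂ = √(GM/r₂) = 21095 m/s.
Transfer speeds (vis-viva v² = GM(2/r − 1/a_t)): v₁ᵗ = 60896.1 m/s, v₂ᵗ = 12179.2 m/s.
(a) ΔV₁ = |v₁ᵗ − v₁| ≈ 1.373e+04 m/s = 13.73 km/s.
(b) ΔV₂ = |v₂ − v₂ᵗ| ≈ 8916 m/s = 8.916 km/s.
(c) ΔV_total = ΔV₁ + ΔV₂ ≈ 2.264e+04 m/s = 22.64 km/s.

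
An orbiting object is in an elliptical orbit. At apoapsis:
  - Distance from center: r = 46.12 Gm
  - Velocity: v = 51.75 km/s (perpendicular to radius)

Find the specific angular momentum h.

Convert to SI: r = 46.12 Gm = 4.612e+10 m; v = 51.75 km/s = 51750 m/s.
With v perpendicular to r, h = r · v.
h = 4.612e+10 · 51750 m²/s ≈ 2.387e+15 m²/s.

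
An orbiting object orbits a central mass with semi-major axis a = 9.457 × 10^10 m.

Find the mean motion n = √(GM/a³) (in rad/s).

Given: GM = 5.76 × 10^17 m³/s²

n = √(GM / a³).
n = √(5.76e+17 / (9.457e+10)³) rad/s ≈ 2.61e-08 rad/s.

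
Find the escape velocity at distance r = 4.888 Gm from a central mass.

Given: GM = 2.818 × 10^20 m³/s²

Convert to SI: r = 4.888 Gm = 4.888e+09 m.
Escape velocity comes from setting total energy to zero: ½v² − GM/r = 0 ⇒ v_esc = √(2GM / r).
v_esc = √(2 · 2.818e+20 / 4.888e+09) m/s ≈ 3.396e+05 m/s = 339.6 km/s.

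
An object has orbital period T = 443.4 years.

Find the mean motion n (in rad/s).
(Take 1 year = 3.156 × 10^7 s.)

Convert to SI: T = 443.4 years = 1.39937e+10 s.
n = 2π / T.
n = 2π / 1.39937e+10 s ≈ 4.49e-10 rad/s.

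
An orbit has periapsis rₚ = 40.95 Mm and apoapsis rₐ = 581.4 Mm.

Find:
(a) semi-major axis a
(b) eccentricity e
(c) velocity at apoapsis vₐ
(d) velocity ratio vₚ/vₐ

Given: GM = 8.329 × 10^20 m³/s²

Convert to SI: rₚ = 40.95 Mm = 4.095e+07 m; rₐ = 581.4 Mm = 5.814e+08 m.
(a) a = (rₚ + rₐ)/2 = (4.095e+07 + 5.814e+08)/2 ≈ 3.112e+08 m
(b) e = (rₐ − rₚ)/(rₐ + rₚ) = (5.814e+08 − 4.095e+07)/(5.814e+08 + 4.095e+07) ≈ 0.8684
(c) With a = (rₚ + rₐ)/2 = 3.11175e+08 m, vₐ = √(GM (2/rₐ − 1/a)) = √(8.329e+20 · (2/5.814e+08 − 1/3.11175e+08)) m/s ≈ 4.342e+05 m/s
(d) Conservation of angular momentum (rₚvₚ = rₐvₐ) gives vₚ/vₐ = rₐ/rₚ = 5.814e+08/4.095e+07 ≈ 14.2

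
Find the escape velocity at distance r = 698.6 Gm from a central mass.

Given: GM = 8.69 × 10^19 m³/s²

Convert to SI: r = 698.6 Gm = 6.986e+11 m.
Escape velocity comes from setting total energy to zero: ½v² − GM/r = 0 ⇒ v_esc = √(2GM / r).
v_esc = √(2 · 8.69e+19 / 6.986e+11) m/s ≈ 1.577e+04 m/s = 15.77 km/s.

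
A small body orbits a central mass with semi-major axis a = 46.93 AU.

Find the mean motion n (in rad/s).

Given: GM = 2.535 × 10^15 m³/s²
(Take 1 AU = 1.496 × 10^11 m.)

Convert to SI: a = 46.93 AU = 7.02073e+12 m.
n = √(GM / a³).
n = √(2.535e+15 / (7.02073e+12)³) rad/s ≈ 2.707e-12 rad/s.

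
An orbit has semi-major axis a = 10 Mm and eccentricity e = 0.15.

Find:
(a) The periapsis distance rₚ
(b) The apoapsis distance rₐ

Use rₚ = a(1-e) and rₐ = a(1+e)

Convert to SI: a = 10 Mm = 1e+07 m.
(a) rₚ = a(1 − e) = 1e+07 · (1 − 0.15) = 1e+07 · 0.85 ≈ 8.5e+06 m = 8.5 Mm.
(b) rₐ = a(1 + e) = 1e+07 · (1 + 0.15) = 1e+07 · 1.15 ≈ 1.15e+07 m = 11.5 Mm.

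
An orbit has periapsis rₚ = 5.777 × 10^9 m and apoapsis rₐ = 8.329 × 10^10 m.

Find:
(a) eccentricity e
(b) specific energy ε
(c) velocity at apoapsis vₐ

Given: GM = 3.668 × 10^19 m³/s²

(a) e = (rₐ − rₚ)/(rₐ + rₚ) = (8.329e+10 − 5.777e+09)/(8.329e+10 + 5.777e+09) ≈ 0.8703
(b) With a = (rₚ + rₐ)/2 = 4.45335e+10 m, ε = −GM/(2a) = −3.668e+19/(2 · 4.45335e+10) J/kg ≈ -4.118e+08 J/kg
(c) With a = (rₚ + rₐ)/2 = 4.45335e+10 m, vₐ = √(GM (2/rₐ − 1/a)) = √(3.668e+19 · (2/8.329e+10 − 1/4.45335e+10)) m/s ≈ 7558 m/s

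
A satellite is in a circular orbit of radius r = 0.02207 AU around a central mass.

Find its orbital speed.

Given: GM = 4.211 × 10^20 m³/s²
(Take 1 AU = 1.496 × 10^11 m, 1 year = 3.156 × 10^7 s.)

Convert to SI: r = 0.02207 AU = 3.30167e+09 m.
For a circular orbit, gravity supplies the centripetal force, so v = √(GM / r).
v = √(4.211e+20 / 3.30167e+09) m/s ≈ 3.571e+05 m/s = 75.34 AU/year.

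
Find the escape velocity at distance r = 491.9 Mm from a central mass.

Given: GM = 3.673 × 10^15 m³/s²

Convert to SI: r = 491.9 Mm = 4.919e+08 m.
Escape velocity comes from setting total energy to zero: ½v² − GM/r = 0 ⇒ v_esc = √(2GM / r).
v_esc = √(2 · 3.673e+15 / 4.919e+08) m/s ≈ 3864 m/s = 3.864 km/s.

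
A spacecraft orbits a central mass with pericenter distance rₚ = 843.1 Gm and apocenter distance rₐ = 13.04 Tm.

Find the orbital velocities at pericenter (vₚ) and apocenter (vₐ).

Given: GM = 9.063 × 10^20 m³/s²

Convert to SI: rₚ = 843.1 Gm = 8.431e+11 m; rₐ = 13.04 Tm = 1.304e+13 m.
Use the vis-viva equation v² = GM(2/r − 1/a) with a = (rₚ + rₐ)/2 = (8.431e+11 + 1.304e+13)/2 = 6.94155e+12 m.
vₚ = √(GM · (2/rₚ − 1/a)) = √(9.063e+20 · (2/8.431e+11 − 1/6.94155e+12)) m/s ≈ 4.494e+04 m/s = 44.94 km/s.
vₐ = √(GM · (2/rₐ − 1/a)) = √(9.063e+20 · (2/1.304e+13 − 1/6.94155e+12)) m/s ≈ 2905 m/s = 2.905 km/s.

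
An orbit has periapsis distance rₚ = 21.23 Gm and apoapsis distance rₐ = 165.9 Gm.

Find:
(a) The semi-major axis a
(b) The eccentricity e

Convert to SI: rₚ = 21.23 Gm = 2.123e+10 m; rₐ = 165.9 Gm = 1.659e+11 m.
(a) a = (rₚ + rₐ) / 2 = (2.123e+10 + 1.659e+11) / 2 ≈ 9.356e+10 m = 93.56 Gm.
(b) e = (rₐ − rₚ) / (rₐ + rₚ) = (1.659e+11 − 2.123e+10) / (1.659e+11 + 2.123e+10) ≈ 0.7731.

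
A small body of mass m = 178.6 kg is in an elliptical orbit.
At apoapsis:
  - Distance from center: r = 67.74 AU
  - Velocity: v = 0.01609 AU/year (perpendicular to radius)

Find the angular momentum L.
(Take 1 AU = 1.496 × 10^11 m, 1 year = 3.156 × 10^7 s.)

Convert to SI: r = 67.74 AU = 1.01339e+13 m; v = 0.01609 AU/year = 76.2695 m/s.
Since v is perpendicular to r, L = m · v · r.
L = 178.6 · 76.2695 · 1.01339e+13 kg·m²/s ≈ 1.38e+17 kg·m²/s.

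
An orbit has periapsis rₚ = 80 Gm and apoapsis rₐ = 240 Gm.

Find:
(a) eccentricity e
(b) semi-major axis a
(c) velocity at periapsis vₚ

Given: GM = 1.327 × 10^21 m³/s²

Convert to SI: rₚ = 80 Gm = 8e+10 m; rₐ = 240 Gm = 2.4e+11 m.
(a) e = (rₐ − rₚ)/(rₐ + rₚ) = (2.4e+11 − 8e+10)/(2.4e+11 + 8e+10) ≈ 0.5
(b) a = (rₚ + rₐ)/2 = (8e+10 + 2.4e+11)/2 ≈ 1.6e+11 m
(c) With a = (rₚ + rₐ)/2 = 1.6e+11 m, vₚ = √(GM (2/rₚ − 1/a)) = √(1.327e+21 · (2/8e+10 − 1/1.6e+11)) m/s ≈ 1.577e+05 m/s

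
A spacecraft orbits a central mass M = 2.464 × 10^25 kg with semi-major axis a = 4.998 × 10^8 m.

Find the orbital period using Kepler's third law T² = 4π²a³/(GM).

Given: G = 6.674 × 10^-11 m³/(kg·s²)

GM = G · M = 6.674e-11 · 2.464e+25 = 1.64447e+15 m³/s².
Kepler's third law: T = 2π √(a³ / GM).
Substituting a = 4.998e+08 m and GM = 1.64447e+15 m³/s²:
T = 2π √((4.998e+08)³ / 1.64447e+15) s
T ≈ 1.731e+06 s = 20.04 days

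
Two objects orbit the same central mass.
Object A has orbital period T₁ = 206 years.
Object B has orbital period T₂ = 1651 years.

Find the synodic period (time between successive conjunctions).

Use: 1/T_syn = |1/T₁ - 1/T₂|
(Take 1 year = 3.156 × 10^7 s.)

Convert to SI: T₁ = 206 years = 6.50136e+09 s; T₂ = 1651 years = 5.21056e+10 s.
T_syn = |T₁ · T₂ / (T₁ − T₂)|.
T_syn = |6.50136e+09 · 5.21056e+10 / (6.50136e+09 − 5.21056e+10)| s ≈ 7.428e+09 s = 235.4 years.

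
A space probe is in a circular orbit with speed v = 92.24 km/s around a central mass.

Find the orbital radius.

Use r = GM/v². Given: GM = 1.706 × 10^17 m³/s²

Convert to SI: v = 92.24 km/s = 92240 m/s.
For a circular orbit, v² = GM / r, so r = GM / v².
r = 1.706e+17 / (92240)² m ≈ 2.005e+07 m = 20.05 Mm.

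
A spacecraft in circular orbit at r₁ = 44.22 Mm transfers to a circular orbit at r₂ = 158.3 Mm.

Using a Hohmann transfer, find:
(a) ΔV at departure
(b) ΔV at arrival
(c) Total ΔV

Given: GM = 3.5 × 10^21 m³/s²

Convert to SI: r₁ = 44.22 Mm = 4.422e+07 m; r₂ = 158.3 Mm = 1.583e+08 m.
Transfer semi-major axis: a_t = (r₁ + r₂)/2 = (4.422e+07 + 1.583e+08)/2 = 1.0126e+08 m.
Circular speeds: v₁ = √(GM/r₁) = 8.89661e+06 m/s, v₂ = √(GM/r₂) = 4.70212e+06 m/s.
Transfer speeds (vis-viva v² = GM(2/r − 1/a_t)): v₁ᵗ = 1.11236e+07 m/s, v₂ᵗ = 3.10731e+06 m/s.
(a) ΔV₁ = |v₁ᵗ − v₁| ≈ 2.227e+06 m/s = 2227 km/s.
(b) ΔV₂ = |v₂ − v₂ᵗ| ≈ 1.595e+06 m/s = 1595 km/s.
(c) ΔV_total = ΔV₁ + ΔV₂ ≈ 3.822e+06 m/s = 3822 km/s.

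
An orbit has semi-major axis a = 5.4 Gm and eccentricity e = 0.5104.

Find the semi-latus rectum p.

Convert to SI: a = 5.4 Gm = 5.4e+09 m.
p = a (1 − e²).
p = 5.4e+09 · (1 − (0.5104)²) = 5.4e+09 · 0.739492 ≈ 3.993e+09 m = 3.993 Gm.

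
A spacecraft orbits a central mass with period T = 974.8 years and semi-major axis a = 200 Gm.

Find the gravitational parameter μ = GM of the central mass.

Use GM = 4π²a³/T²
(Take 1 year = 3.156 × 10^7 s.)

Convert to SI: T = 974.8 years = 3.07647e+10 s; a = 200 Gm = 2e+11 m.
GM = 4π² · a³ / T².
GM = 4π² · (2e+11)³ / (3.07647e+10)² m³/s² ≈ 3.337e+14 m³/s² = 3.337 × 10^14 m³/s².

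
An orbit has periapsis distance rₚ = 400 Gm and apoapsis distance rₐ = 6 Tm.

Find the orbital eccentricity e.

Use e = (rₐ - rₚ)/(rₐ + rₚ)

Convert to SI: rₚ = 400 Gm = 4e+11 m; rₐ = 6 Tm = 6e+12 m.
e = (rₐ − rₚ) / (rₐ + rₚ).
e = (6e+12 − 4e+11) / (6e+12 + 4e+11) = 5.6e+12 / 6.4e+12 ≈ 0.875.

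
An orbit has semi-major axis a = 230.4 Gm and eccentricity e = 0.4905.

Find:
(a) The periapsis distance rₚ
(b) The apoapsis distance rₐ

Convert to SI: a = 230.4 Gm = 2.304e+11 m.
(a) rₚ = a(1 − e) = 2.304e+11 · (1 − 0.4905) = 2.304e+11 · 0.5095 ≈ 1.174e+11 m = 117.4 Gm.
(b) rₐ = a(1 + e) = 2.304e+11 · (1 + 0.4905) = 2.304e+11 · 1.4905 ≈ 3.434e+11 m = 343.4 Gm.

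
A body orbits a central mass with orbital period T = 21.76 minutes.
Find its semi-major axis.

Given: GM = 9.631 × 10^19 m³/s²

Convert to SI: T = 21.76 minutes = 1305.6 s.
Invert Kepler's third law: a = (GM · T² / (4π²))^(1/3).
Substituting T = 1305.6 s and GM = 9.631e+19 m³/s²:
a = (9.631e+19 · (1305.6)² / (4π²))^(1/3) m
a ≈ 1.608e+08 m = 160.8 Mm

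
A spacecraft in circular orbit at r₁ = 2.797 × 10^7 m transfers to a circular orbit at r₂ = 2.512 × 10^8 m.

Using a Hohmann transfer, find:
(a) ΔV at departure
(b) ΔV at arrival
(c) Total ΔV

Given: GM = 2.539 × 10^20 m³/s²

Transfer semi-major axis: a_t = (r₁ + r₂)/2 = (2.797e+07 + 2.512e+08)/2 = 1.39585e+08 m.
Circular speeds: v₁ = √(GM/r₁) = 3.0129e+06 m/s, v₂ = √(GM/r₂) = 1.00536e+06 m/s.
Transfer speeds (vis-viva v² = GM(2/r − 1/a_t)): v₁ᵗ = 4.04181e+06 m/s, v₂ᵗ = 450037 m/s.
(a) ΔV₁ = |v₁ᵗ − v₁| ≈ 1.029e+06 m/s = 1029 km/s.
(b) ΔV₂ = |v₂ − v₂ᵗ| ≈ 5.553e+05 m/s = 555.3 km/s.
(c) ΔV_total = ΔV₁ + ΔV₂ ≈ 1.584e+06 m/s = 1584 km/s.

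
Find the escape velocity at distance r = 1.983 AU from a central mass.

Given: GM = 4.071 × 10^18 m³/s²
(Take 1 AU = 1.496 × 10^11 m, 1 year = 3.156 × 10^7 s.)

Convert to SI: r = 1.983 AU = 2.96657e+11 m.
Escape velocity comes from setting total energy to zero: ½v² − GM/r = 0 ⇒ v_esc = √(2GM / r).
v_esc = √(2 · 4.071e+18 / 2.96657e+11) m/s ≈ 5239 m/s = 1.105 AU/year.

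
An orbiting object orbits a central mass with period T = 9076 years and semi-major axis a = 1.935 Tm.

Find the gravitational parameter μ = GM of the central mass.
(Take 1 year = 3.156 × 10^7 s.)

Convert to SI: T = 9076 years = 2.86439e+11 s; a = 1.935 Tm = 1.935e+12 m.
GM = 4π² · a³ / T².
GM = 4π² · (1.935e+12)³ / (2.86439e+11)² m³/s² ≈ 3.486e+15 m³/s² = 3.486 × 10^15 m³/s².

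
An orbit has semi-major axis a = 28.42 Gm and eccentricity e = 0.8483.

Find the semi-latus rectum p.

Convert to SI: a = 28.42 Gm = 2.842e+10 m.
p = a (1 − e²).
p = 2.842e+10 · (1 − (0.8483)²) = 2.842e+10 · 0.280387 ≈ 7.969e+09 m = 7.969 Gm.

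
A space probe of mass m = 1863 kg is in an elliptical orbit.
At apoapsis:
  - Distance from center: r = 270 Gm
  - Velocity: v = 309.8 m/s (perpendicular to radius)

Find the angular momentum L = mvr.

Convert to SI: r = 270 Gm = 2.7e+11 m.
Since v is perpendicular to r, L = m · v · r.
L = 1863 · 309.8 · 2.7e+11 kg·m²/s ≈ 1.558e+17 kg·m²/s.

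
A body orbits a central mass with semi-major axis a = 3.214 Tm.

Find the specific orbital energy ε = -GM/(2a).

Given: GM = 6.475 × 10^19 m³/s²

Convert to SI: a = 3.214 Tm = 3.214e+12 m.
ε = −GM / (2a).
ε = −6.475e+19 / (2 · 3.214e+12) J/kg ≈ -1.007e+07 J/kg = -10.07 MJ/kg.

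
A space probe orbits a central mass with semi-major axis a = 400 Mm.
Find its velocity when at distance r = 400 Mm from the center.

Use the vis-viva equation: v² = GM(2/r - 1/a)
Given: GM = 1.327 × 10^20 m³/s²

Convert to SI: a = 400 Mm = 4e+08 m; r = 400 Mm = 4e+08 m.
Vis-viva: v = √(GM · (2/r − 1/a)).
2/r − 1/a = 2/4e+08 − 1/4e+08 = 2.5e-09 m⁻¹.
v = √(1.327e+20 · 2.5e-09) m/s ≈ 5.76e+05 m/s = 576 km/s.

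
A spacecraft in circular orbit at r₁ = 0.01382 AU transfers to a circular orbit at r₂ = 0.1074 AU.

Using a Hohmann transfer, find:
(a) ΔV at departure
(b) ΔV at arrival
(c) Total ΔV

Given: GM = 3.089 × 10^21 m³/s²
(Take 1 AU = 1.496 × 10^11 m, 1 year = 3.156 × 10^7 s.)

Convert to SI: r₁ = 0.01382 AU = 2.06747e+09 m; r₂ = 0.1074 AU = 1.6067e+10 m.
Transfer semi-major axis: a_t = (r₁ + r₂)/2 = (2.06747e+09 + 1.6067e+10)/2 = 9.06726e+09 m.
Circular speeds: v₁ = √(GM/r₁) = 1.22233e+06 m/s, v₂ = √(GM/r₂) = 438471 m/s.
Transfer speeds (vis-viva v² = GM(2/r − 1/a_t)): v₁ᵗ = 1.62712e+06 m/s, v₂ᵗ = 209374 m/s.
(a) ΔV₁ = |v₁ᵗ − v₁| ≈ 4.048e+05 m/s = 85.39 AU/year.
(b) ΔV₂ = |v₂ − v₂ᵗ| ≈ 2.291e+05 m/s = 48.33 AU/year.
(c) ΔV_total = ΔV₁ + ΔV₂ ≈ 6.339e+05 m/s = 133.7 AU/year.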